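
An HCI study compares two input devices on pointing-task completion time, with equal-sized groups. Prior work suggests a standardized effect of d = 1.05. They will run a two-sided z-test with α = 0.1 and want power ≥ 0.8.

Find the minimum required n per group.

For power 0.8 need Φ(δ − z_{0.05}) = 0.8, so δ = z_{0.05} + z_{0.20} = 1.645 + 0.842 = 2.486.
(For δ > 0 the lower-tail rejection region contributes negligibly to power, so the one-term inversion is standard.)
δ = d·√(n/2) ⇒ n = 2(δ/d)² = 2 × (2.486 / 1.05)² = 11.22.
Round up to the next whole unit.

n = 12 per group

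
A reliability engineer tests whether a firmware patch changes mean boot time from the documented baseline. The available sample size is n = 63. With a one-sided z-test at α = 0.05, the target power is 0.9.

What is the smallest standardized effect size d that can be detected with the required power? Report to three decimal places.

d ≈ 0.369

Need Φ(δ − 1.645) = 0.9, so δ = 1.645 + 1.282 = 2.926.
δ = d·√n ⇒ d = δ/√n = 2.926/√63 = 0.3687.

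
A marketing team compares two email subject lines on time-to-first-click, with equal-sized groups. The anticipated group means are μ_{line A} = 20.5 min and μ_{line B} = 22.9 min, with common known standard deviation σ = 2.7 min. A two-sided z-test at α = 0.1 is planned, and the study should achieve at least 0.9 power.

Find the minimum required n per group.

Standardized effect: d = |μ_{line A} − μ_{line B}| / σ = |20.5 − 22.9| / 2.7 = 0.8889
For power 0.9 need Φ(δ − z_{0.05}) = 0.9, so δ = z_{0.05} + z_{0.10} = 1.645 + 1.282 = 2.926.
(Ignoring the negligible lower-tail rejection probability gives the usual closed-form inversion.)
δ = d·√(n/2) ⇒ n = 2(δ/d)² = 2 × (2.926 / 0.8889)² = 21.68.
Round up to the next whole unit.

n = 22 per group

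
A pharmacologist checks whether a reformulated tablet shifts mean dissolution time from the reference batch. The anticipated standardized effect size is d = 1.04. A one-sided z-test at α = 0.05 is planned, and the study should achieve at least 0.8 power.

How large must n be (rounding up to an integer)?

n = 6

For power 0.8 need Φ(δ − z_{0.05}) = 0.8, so δ = z_{0.05} + z_{0.20} = 1.645 + 0.842 = 2.486.
δ = d·√n ⇒ n = (δ/d)² = (2.486 / 1.04)² = 5.72.
Rounding up, n = 6.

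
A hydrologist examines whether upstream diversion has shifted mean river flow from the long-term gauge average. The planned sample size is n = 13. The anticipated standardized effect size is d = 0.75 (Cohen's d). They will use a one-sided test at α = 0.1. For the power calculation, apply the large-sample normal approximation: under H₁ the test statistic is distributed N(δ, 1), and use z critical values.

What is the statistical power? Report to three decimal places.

Power ≈ 0.923

Noncentrality parameter: δ = d·√n = 0.75 × √13 = 2.7042
Critical value for a one-sided test at α = 0.1: z_α = 1.282.
Power = P(Z > 1.282 − δ) = Φ(1.423) = 0.9226.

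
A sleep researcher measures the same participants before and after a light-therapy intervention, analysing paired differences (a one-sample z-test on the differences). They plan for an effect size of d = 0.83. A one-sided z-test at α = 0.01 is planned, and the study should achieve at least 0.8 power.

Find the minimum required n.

n = 15

For power 0.8 need Φ(δ − z_{0.01}) = 0.8, so δ = z_{0.01} + z_{0.20} = 2.326 + 0.842 = 3.168.
δ = d·√n ⇒ n = (δ/d)² = (3.168 / 0.83)² = 14.57.
Round up to the next whole unit.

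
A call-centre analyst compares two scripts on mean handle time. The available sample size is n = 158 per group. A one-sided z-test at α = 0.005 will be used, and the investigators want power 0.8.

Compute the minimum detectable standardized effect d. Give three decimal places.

d ≈ 0.384

Required noncentrality: δ = z_{0.005} + z_{0.20} = 2.576 + 0.842 = 3.417.
δ = d·√(n/2) ⇒ d = δ/√(n/2) = 3.417/√(158/2) = 0.3845.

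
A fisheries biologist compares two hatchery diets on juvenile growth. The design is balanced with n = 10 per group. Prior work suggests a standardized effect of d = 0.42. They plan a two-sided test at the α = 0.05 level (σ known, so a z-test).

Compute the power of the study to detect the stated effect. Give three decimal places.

Noncentrality parameter: δ = d·√(n/2) = 0.42 × √(10/2) = 0.9391
Two-sided α = 0.05 → critical value z_{0.025} = 1.960.
Power = Φ(δ − 1.960) + Φ(−δ − 1.960) = Φ(-1.021) + Φ(-2.899) = 0.1537 + 0.0019 = 0.1555.

Power ≈ 0.156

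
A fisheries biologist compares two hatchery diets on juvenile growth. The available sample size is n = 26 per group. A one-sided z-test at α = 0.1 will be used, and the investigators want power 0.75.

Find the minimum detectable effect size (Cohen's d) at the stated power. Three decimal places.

d ≈ 0.543

Required noncentrality: δ = z_{0.1} + z_{0.25} = 1.282 + 0.674 = 1.956.
δ = d·√(n/2) ⇒ d = δ/√(n/2) = 1.956/√(26/2) = 0.5425.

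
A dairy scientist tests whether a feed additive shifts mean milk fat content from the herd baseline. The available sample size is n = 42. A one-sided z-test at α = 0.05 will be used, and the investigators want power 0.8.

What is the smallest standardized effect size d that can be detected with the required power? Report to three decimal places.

d ≈ 0.384

Need Φ(δ − 1.645) = 0.8, so δ = 1.645 + 0.842 = 2.486.
δ = d·√n ⇒ d = δ/√n = 2.486/√42 = 0.3837.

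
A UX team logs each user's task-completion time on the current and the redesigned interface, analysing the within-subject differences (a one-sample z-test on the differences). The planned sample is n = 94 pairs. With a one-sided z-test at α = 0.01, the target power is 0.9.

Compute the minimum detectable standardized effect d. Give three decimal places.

d ≈ 0.372

Required noncentrality: δ = z_{0.01} + z_{0.10} = 2.326 + 1.282 = 3.608.
δ = d·√n ⇒ d = δ/√n = 3.608/√94 = 0.3721.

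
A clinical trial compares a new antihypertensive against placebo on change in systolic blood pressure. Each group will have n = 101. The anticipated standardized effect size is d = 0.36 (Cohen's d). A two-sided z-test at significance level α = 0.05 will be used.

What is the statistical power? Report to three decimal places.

Power ≈ 0.725

Noncentrality parameter: δ = d·√(n/2) = 0.36 × √(101/2) = 2.5583
Two-sided α = 0.05 → critical value z_{0.025} = 1.960.
Power = Φ(δ − 1.960) + Φ(−δ − 1.960) = Φ(0.598) + Φ(-4.518) = 0.7252 + 0.0000 = 0.7252.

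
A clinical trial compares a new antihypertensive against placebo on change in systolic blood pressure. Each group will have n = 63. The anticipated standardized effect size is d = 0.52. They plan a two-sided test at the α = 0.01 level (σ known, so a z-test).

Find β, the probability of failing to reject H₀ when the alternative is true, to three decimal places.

β ≈ 0.366

Noncentrality parameter: δ = d·√(n/2) = 0.52 × √(63/2) = 2.9185
Critical value for a two-sided test at α = 0.01: z_{α/2} = 2.576.
Power = Φ(δ − 2.576) + Φ(−δ − 2.576) = Φ(0.343) + Φ(-5.494) = 0.6341 + 0.0000 = 0.6341.
Type II error: β = 1 − power = 1 − 0.6341 = 0.3659.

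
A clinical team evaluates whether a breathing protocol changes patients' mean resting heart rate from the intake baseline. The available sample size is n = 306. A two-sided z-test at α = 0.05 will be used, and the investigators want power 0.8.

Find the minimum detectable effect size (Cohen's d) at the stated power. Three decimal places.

d ≈ 0.160

Need Φ(δ − 1.960) = 0.8, so δ = 1.960 + 0.842 = 2.802.
(The second rejection-region term Φ(−δ − z_{α/2}) is negligible and dropped.)
δ = d·√n ⇒ d = δ/√n = 2.802/√306 = 0.1602.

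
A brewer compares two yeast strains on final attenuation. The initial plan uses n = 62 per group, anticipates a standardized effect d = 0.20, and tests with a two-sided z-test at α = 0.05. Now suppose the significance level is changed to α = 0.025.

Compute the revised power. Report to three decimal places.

Power ≈ 0.130

δ = d·√(n/2) = 0.20 × √(62/2) = 1.1136 (unchanged). New critical value: z_{0.0125} = 2.241.
Revised power = Φ(δ − 2.241) + Φ(−δ − 2.241) = Φ(-1.128) + Φ(-3.355) = 0.1297 + 0.0004 = 0.1301.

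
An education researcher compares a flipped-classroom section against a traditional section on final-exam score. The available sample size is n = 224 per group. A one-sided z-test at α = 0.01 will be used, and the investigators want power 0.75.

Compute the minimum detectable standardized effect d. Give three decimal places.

Need Φ(δ − 2.326) = 0.75, so δ = 2.326 + 0.674 = 3.001.
δ = d·√(n/2) ⇒ d = δ/√(n/2) = 3.001/√(224/2) = 0.2836.

d ≈ 0.284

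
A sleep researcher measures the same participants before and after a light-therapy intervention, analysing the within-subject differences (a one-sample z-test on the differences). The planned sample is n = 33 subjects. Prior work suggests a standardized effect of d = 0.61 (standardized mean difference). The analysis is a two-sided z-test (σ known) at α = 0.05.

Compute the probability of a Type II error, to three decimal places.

Noncentrality parameter: δ = d·√n = 0.61 × √33 = 3.5042
Critical value for a two-sided test at α = 0.05: z_{α/2} = 1.960.
Power = Φ(δ − 1.960) + Φ(−δ − 1.960) = Φ(1.544) + Φ(-5.464) = 0.9387 + 0.0000 = 0.9387.
Type II error: β = 1 − power = 1 − 0.9387 = 0.0613.

β ≈ 0.061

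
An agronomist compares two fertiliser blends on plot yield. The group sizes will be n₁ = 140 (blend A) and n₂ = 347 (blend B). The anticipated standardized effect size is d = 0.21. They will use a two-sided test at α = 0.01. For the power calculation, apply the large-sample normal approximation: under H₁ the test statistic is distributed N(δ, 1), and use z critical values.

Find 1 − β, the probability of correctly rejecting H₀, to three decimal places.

Noncentrality parameter: δ = d / √(1/n₁ + 1/n₂) = 0.21 / √(1/140 + 1/347) = 2.0974
Critical value for a two-sided test at α = 0.01: z_{α/2} = 2.576.
Power = Φ(δ − 2.576) + Φ(−δ − 2.576) = Φ(-0.478) + Φ(-4.673) = 0.3162 + 0.0000 = 0.3162.

Power ≈ 0.316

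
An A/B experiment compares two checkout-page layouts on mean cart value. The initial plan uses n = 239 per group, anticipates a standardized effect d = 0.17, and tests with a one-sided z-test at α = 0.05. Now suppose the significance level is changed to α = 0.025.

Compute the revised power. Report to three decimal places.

δ = d·√(n/2) = 0.17 × √(239/2) = 1.8584 (unchanged). New critical value: z_{0.025} = 1.960.
Revised power = Φ(δ − 1.960) = Φ(-0.102) = 0.4595.

Power ≈ 0.460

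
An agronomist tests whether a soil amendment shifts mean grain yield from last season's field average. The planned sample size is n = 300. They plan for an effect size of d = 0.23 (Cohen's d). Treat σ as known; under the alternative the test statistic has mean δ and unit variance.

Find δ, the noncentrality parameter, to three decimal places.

δ ≈ 3.984

δ = d·√n = 0.23 × √300 = 3.9837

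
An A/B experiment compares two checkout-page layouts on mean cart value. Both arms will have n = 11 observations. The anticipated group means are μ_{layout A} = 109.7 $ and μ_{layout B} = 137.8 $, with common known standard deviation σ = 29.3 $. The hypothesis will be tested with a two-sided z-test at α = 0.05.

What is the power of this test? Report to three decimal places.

Power ≈ 0.614

Standardized effect: d = |μ_{layout A} − μ_{layout B}| / σ = |109.7 − 137.8| / 29.3 = 0.9590
Noncentrality parameter: δ = d·√(n/2) = 0.9590 × √(11/2) = 2.2492
Two-sided α = 0.05 → critical value z_{0.025} = 1.960.
Power = Φ(δ − 1.960) + Φ(−δ − 1.960) = Φ(0.289) + Φ(-4.209) = 0.6138 + 0.0000 = 0.6138.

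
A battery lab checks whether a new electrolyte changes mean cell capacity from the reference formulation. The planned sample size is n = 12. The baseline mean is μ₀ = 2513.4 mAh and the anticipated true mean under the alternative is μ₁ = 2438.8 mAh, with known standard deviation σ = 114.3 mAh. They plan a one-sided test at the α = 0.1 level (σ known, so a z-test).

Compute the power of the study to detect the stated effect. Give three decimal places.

Power ≈ 0.836

Standardized effect: d = |μ₁ − μ₀| / σ = |2438.8 − 2513.4| / 114.3 = 0.6527
Noncentrality parameter: δ = d·√n = 0.6527 × √12 = 2.2609
Critical value for a one-sided test at α = 0.1: z_α = 1.282.
Power = Φ(δ − 1.282) = Φ(0.979) = 0.8363.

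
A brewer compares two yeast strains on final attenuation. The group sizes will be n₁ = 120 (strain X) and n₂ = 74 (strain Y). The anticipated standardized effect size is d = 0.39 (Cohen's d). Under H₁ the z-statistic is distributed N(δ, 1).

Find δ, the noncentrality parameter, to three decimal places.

δ ≈ 2.639

The noncentrality parameter scales effect size by the design's sample-size factor: δ = d / √(1/n₁ + 1/n₂) = 0.39 / √(1/120 + 1/74) = 2.6386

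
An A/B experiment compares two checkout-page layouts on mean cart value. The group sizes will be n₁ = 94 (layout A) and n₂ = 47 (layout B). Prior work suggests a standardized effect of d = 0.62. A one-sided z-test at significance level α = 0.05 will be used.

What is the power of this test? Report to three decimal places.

Noncentrality parameter: δ = d / √(1/n₁ + 1/n₂) = 0.62 / √(1/94 + 1/47) = 3.4705
Critical value for a one-sided test at α = 0.05: z_α = 1.645.
Power = Φ(δ − 1.645) = Φ(1.826) = 0.9660.

Power ≈ 0.966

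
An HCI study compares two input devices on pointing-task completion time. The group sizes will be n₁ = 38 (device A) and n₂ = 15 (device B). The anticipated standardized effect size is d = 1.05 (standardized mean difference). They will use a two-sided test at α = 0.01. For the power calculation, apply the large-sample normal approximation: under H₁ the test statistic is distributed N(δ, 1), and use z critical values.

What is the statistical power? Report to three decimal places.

Noncentrality parameter: δ = d / √(1/n₁ + 1/n₂) = 1.05 / √(1/38 + 1/15) = 3.4434
Two-sided α = 0.01 → critical value z_{0.005} = 2.576.
Power = Φ(δ − 2.576) + Φ(−δ − 2.576) = Φ(0.868) + Φ(-6.019) = 0.8072 + 0.0000 = 0.8072.

Power ≈ 0.807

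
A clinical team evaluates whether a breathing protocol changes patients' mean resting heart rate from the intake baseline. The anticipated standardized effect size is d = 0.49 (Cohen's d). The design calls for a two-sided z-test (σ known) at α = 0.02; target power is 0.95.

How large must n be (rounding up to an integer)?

n = 66

Set Φ(δ − 2.326) = 0.95; then δ − 2.326 = Φ⁻¹(0.95) = 1.645, giving δ = 3.971.
(The Φ(−δ − z_{α/2}) term is vanishingly small for δ > 0 and is dropped in the standard sample-size formula.)
δ = d·√n ⇒ n = (δ/d)² = (3.971 / 0.49)² = 65.68.
Rounding up, n = 66.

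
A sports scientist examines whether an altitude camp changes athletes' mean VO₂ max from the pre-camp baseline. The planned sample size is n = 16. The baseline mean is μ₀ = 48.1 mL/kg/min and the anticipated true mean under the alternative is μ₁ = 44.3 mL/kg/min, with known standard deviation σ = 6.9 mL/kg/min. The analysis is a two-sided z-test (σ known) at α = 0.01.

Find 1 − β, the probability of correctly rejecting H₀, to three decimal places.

Power ≈ 0.355

Standardized effect: d = |μ₁ − μ₀| / σ = |44.3 − 48.1| / 6.9 = 0.5507
Noncentrality parameter: δ = d·√n = 0.5507 × √16 = 2.2029
Critical value for a two-sided test at α = 0.01: z_{α/2} = 2.576.
Power = Φ(δ − 2.576) + Φ(−δ − 2.576) = Φ(-0.373) + Φ(-4.779) = 0.3546 + 0.0000 = 0.3546.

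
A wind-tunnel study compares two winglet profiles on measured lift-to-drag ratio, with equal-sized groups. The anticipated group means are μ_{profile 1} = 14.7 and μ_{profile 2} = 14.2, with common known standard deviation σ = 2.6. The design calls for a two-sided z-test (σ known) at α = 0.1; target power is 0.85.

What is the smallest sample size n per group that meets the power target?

n = 389 per group

Standardized effect: d = |μ_{profile 1} − μ_{profile 2}| / σ = |14.7 − 14.2| / 2.6 = 0.1923
For power 0.85 need Φ(δ − z_{0.05}) = 0.85, so δ = z_{0.05} + z_{0.15} = 1.645 + 1.036 = 2.681.
(Ignoring the negligible lower-tail rejection probability gives the usual closed-form inversion.)
δ = d·√(n/2) ⇒ n = 2(δ/d)² = 2 × (2.681 / 0.1923)² = 388.80.
Round up to the next whole unit.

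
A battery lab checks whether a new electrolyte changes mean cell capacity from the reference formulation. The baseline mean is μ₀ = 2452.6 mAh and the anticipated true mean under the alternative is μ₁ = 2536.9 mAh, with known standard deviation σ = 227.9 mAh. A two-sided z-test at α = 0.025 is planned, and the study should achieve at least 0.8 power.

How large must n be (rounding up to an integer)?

n = 70

Standardized effect: d = |μ₁ − μ₀| / σ = |2536.9 − 2452.6| / 227.9 = 0.3699
Set Φ(δ − 2.241) = 0.8; then δ − 2.241 = Φ⁻¹(0.8) = 0.842, giving δ = 3.083.
(For δ > 0 the lower-tail rejection region contributes negligibly to power, so the one-term inversion is standard.)
δ = d·√n ⇒ n = (δ/d)² = (3.083 / 0.3699)² = 69.47.
Rounding up, n = 70.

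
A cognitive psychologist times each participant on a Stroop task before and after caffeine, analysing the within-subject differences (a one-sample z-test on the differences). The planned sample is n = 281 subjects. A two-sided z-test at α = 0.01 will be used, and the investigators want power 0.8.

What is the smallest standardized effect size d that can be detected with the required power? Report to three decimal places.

Required noncentrality: δ = z_{0.005} + z_{0.20} = 2.576 + 0.842 = 3.417.
(The second rejection-region term Φ(−δ − z_{α/2}) is negligible and dropped.)
δ = d·√n ⇒ d = δ/√n = 3.417/√281 = 0.2039.

d ≈ 0.204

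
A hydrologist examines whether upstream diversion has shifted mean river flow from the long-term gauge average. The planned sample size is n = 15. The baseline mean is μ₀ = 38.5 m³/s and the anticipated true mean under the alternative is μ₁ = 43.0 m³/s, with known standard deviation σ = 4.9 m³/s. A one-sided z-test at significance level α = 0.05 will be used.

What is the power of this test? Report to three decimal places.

Power ≈ 0.972

Standardized effect: d = |μ₁ − μ₀| / σ = |43.0 − 38.5| / 4.9 = 0.9184
Noncentrality parameter: δ = d·√n = 0.9184 × √15 = 3.5568
One-sided α = 0.05 → critical value z_{0.05} = 1.645.
Power = P(Z > 1.645 − δ) = Φ(1.912) = 0.9721.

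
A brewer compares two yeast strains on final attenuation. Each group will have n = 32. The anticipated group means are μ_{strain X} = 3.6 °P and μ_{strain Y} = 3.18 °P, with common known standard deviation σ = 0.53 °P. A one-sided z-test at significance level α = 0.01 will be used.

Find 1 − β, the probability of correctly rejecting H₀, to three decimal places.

Power ≈ 0.801

Standardized effect: d = |μ_{strain X} − μ_{strain Y}| / σ = |3.6 − 3.18| / 0.53 = 0.7925
Noncentrality parameter: δ = d·√(n/2) = 0.7925 × √(32/2) = 3.1698
Critical value for a one-sided test at α = 0.01: z_α = 2.326.
Power = P(Z > 2.326 − δ) = Φ(0.843) = 0.8005.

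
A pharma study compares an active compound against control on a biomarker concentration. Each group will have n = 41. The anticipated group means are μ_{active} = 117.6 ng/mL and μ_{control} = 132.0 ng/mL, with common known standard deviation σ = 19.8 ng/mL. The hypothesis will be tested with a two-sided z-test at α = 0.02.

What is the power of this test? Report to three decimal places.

Power ≈ 0.833

Standardized effect: d = |μ_{active} − μ_{control}| / σ = |117.6 − 132.0| / 19.8 = 0.7273
Noncentrality parameter: δ = d·√(n/2) = 0.7273 × √(41/2) = 3.2929
Critical value for a two-sided test at α = 0.02: z_{α/2} = 2.326.
Power = Φ(δ − 2.326) + Φ(−δ − 2.326) = Φ(0.967) + Φ(-5.619) = 0.8331 + 0.0000 = 0.8331.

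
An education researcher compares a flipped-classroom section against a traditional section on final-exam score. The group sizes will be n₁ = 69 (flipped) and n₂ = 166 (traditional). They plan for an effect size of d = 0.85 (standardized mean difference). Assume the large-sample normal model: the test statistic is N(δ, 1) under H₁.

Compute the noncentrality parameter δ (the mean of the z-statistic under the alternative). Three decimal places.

δ = d / √(1/n₁ + 1/n₂) = 0.85 / √(1/69 + 1/166) = 5.9342

δ ≈ 5.934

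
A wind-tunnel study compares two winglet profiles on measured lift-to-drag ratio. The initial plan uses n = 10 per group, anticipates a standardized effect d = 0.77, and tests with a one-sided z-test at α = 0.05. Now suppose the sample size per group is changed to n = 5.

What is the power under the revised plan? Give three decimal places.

Power ≈ 0.335

With n = 5 per group: δ = d·√(n/2) = 0.77 × √(5/2) = 1.2175. Critical value z_{0.05} = 1.645.
Revised power = Φ(δ − 1.645) = Φ(-0.427) = 0.3346.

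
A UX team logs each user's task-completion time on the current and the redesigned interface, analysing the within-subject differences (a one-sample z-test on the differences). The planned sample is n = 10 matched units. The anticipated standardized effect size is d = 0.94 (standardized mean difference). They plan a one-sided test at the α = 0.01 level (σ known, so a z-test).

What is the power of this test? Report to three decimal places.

Noncentrality parameter: δ = d·√n = 0.94 × √10 = 2.9725
Critical value for a one-sided test at α = 0.01: z_α = 2.326.
Power = Φ(δ − 2.326) = Φ(0.646) = 0.7409.

Power ≈ 0.741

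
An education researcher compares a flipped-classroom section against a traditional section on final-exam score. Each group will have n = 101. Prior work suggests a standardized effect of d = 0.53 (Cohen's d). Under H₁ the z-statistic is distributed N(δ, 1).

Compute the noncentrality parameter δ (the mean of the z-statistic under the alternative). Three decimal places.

δ = d·√(n/2) = 0.53 × √(101/2) = 3.7664

δ ≈ 3.766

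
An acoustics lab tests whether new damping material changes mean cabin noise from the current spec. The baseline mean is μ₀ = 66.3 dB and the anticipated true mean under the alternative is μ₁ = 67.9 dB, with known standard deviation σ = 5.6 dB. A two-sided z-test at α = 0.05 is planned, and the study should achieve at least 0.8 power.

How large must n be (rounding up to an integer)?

n = 97

Standardized effect: d = |μ₁ − μ₀| / σ = |67.9 − 66.3| / 5.6 = 0.2857
For power 0.8 need Φ(δ − z_{0.025}) = 0.8, so δ = z_{0.025} + z_{0.20} = 1.960 + 0.842 = 2.802.
(The Φ(−δ − z_{α/2}) term is vanishingly small for δ > 0 and is dropped in the standard sample-size formula.)
δ = d·√n ⇒ n = (δ/d)² = (2.802 / 0.2857)² = 96.15.
Rounding up, n = 97.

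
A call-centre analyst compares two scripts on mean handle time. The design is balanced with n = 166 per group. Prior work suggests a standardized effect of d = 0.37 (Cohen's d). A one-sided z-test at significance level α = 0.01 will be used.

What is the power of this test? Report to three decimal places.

Power ≈ 0.852

Noncentrality parameter: δ = d·√(n/2) = 0.37 × √(166/2) = 3.3709
Critical value for a one-sided test at α = 0.01: z_α = 2.326.
Power = P(Z > 2.326 − δ) = Φ(1.045) = 0.8519.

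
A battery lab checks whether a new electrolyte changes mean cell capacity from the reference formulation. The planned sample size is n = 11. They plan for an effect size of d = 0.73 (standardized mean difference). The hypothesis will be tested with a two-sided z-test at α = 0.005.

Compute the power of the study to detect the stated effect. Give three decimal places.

Noncentrality parameter: δ = d·√n = 0.73 × √11 = 2.4211
Two-sided α = 0.005 → critical value z_{0.0025} = 2.807.
Power = Φ(δ − 2.807) + Φ(−δ − 2.807) = Φ(-0.386) + Φ(-5.228) = 0.3498 + 0.0000 = 0.3498.

Power ≈ 0.350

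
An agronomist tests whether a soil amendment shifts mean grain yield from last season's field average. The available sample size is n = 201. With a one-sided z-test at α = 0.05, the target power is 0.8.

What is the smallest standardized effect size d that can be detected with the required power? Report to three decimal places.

Required noncentrality: δ = z_{0.05} + z_{0.20} = 1.645 + 0.842 = 2.486.
δ = d·√n ⇒ d = δ/√n = 2.486/√201 = 0.1754.

d ≈ 0.175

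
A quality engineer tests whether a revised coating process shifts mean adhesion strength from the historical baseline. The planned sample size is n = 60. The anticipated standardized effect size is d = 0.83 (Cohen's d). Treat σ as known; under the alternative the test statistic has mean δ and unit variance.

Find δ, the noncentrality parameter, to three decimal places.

δ ≈ 6.429

δ = d·√n = 0.83 × √60 = 6.4292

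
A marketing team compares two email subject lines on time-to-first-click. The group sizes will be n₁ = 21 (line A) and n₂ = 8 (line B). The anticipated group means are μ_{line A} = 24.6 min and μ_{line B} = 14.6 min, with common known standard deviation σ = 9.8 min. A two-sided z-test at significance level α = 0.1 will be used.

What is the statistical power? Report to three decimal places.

Standardized effect: d = |μ_{line A} − μ_{line B}| / σ = |24.6 − 14.6| / 9.8 = 1.0204
Noncentrality parameter: δ = d / √(1/n₁ + 1/n₂) = 1.0204 / √(1/21 + 1/8) = 2.4560
Two-sided α = 0.1 → critical value z_{0.05} = 1.645.
Power = Φ(δ − 1.645) + Φ(−δ − 1.645) = Φ(0.811) + Φ(-4.101) = 0.7914 + 0.0000 = 0.7914.

Power ≈ 0.791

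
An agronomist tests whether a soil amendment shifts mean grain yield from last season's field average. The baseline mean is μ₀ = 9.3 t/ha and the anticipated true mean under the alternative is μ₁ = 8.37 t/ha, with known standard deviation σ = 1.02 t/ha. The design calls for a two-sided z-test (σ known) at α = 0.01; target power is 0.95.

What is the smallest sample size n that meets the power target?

Standardized effect: d = |μ₁ − μ₀| / σ = |8.37 − 9.3| / 1.02 = 0.9118
For power 0.95 need Φ(δ − z_{0.005}) = 0.95, so δ = z_{0.005} + z_{0.05} = 2.576 + 1.645 = 4.221.
(For δ > 0 the lower-tail rejection region contributes negligibly to power, so the one-term inversion is standard.)
δ = d·√n ⇒ n = (δ/d)² = (4.221 / 0.9118)² = 21.43.
Round up to the next whole unit.

n = 22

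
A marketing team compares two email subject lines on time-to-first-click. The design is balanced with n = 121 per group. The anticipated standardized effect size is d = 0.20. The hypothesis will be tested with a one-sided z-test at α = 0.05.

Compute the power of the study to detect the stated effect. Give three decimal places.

Noncentrality parameter: λ = d·√(n/2) = 0.20 × √(121/2) = 1.5556
Critical value for a one-sided test at α = 0.05: z_α = 1.645.
Power = P(Z > 1.645 − λ) = Φ(-0.089) = 0.4645.

Power ≈ 0.464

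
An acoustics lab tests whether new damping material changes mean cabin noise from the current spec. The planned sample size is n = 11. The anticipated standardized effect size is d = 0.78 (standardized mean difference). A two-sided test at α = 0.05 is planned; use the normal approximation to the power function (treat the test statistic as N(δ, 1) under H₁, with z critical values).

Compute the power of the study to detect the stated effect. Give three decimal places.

Power ≈ 0.735

Noncentrality parameter: δ = d·√n = 0.78 × √11 = 2.5870
Two-sided α = 0.05 → critical value z_{0.025} = 1.960.
Power = Φ(δ − 1.960) + Φ(−δ − 1.960) = Φ(0.627) + Φ(-4.547) = 0.7347 + 0.0000 = 0.7347.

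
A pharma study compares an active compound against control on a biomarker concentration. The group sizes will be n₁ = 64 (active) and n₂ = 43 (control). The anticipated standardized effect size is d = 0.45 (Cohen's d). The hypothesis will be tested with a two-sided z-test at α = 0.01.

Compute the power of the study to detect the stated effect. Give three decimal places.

Noncentrality parameter: δ = d / √(1/n₁ + 1/n₂) = 0.45 / √(1/64 + 1/43) = 2.2822
Critical value for a two-sided test at α = 0.01: z_{α/2} = 2.576.
Power = Φ(δ − 2.576) + Φ(−δ − 2.576) = Φ(-0.294) + Φ(-4.858) = 0.3845 + 0.0000 = 0.3845.

Power ≈ 0.385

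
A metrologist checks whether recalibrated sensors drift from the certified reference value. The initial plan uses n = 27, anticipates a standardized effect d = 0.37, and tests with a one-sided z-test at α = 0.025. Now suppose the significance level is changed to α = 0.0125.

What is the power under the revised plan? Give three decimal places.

δ = d·√n = 0.37 × √27 = 1.9226 (unchanged). New critical value: z_{0.0125} = 2.241.
Revised power = P(Z > 2.241 − δ) = Φ(-0.319) = 0.3749.

Power ≈ 0.375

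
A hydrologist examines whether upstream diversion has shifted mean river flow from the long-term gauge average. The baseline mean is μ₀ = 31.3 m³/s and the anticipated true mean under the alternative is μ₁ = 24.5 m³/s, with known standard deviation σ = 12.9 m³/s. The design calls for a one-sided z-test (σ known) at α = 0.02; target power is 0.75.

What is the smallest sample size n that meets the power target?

Standardized effect: d = |μ₁ − μ₀| / σ = |24.5 − 31.3| / 12.9 = 0.5271
For power 0.75 need Φ(δ − z_{0.02}) = 0.75, so δ = z_{0.02} + z_{0.25} = 2.054 + 0.674 = 2.728.
δ = d·√n ⇒ n = (δ/d)² = (2.728 / 0.5271)² = 26.79.
Round up to the next whole unit.

n = 27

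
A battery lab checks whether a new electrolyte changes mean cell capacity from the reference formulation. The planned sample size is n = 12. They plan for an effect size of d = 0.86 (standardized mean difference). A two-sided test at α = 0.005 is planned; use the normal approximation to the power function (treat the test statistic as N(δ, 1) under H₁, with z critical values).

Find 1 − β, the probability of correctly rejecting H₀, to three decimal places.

Noncentrality parameter: δ = d·√n = 0.86 × √12 = 2.9791
Two-sided α = 0.005 → critical value z_{0.0025} = 2.807.
Power = Φ(δ − 2.807) + Φ(−δ − 2.807) = Φ(0.172) + Φ(-5.786) = 0.5683 + 0.0000 = 0.5683.

Power ≈ 0.568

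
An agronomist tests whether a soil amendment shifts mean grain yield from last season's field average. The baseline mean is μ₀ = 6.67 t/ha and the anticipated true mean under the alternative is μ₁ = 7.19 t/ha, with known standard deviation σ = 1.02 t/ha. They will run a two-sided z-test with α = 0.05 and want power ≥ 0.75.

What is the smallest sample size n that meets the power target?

Standardized effect: d = |μ₁ − μ₀| / σ = |7.19 − 6.67| / 1.02 = 0.5098
Set Φ(δ − 1.960) = 0.75; then δ − 1.960 = Φ⁻¹(0.75) = 0.674, giving δ = 2.634.
(The Φ(−δ − z_{α/2}) term is vanishingly small for δ > 0 and is dropped in the standard sample-size formula.)
δ = d·√n ⇒ n = (δ/d)² = (2.634 / 0.5098)² = 26.70.
Round up to the next whole unit.

n = 27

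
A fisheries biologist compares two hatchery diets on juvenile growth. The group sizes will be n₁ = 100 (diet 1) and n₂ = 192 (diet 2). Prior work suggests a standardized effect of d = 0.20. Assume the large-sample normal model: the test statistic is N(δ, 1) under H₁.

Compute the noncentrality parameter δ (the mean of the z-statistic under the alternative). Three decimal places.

The noncentrality parameter scales effect size by the design's sample-size factor: δ = d / √(1/n₁ + 1/n₂) = 0.20 / √(1/100 + 1/192) = 1.6218

δ ≈ 1.622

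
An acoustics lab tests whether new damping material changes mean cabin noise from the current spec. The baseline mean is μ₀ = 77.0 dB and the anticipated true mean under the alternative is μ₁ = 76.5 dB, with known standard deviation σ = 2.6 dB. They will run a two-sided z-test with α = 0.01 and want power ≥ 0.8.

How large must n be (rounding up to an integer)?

Standardized effect: d = |μ₁ − μ₀| / σ = |76.5 − 77.0| / 2.6 = 0.1923
Set Φ(δ − 2.576) = 0.8; then δ − 2.576 = Φ⁻¹(0.8) = 0.842, giving δ = 3.417.
(The Φ(−δ − z_{α/2}) term is vanishingly small for δ > 0 and is dropped in the standard sample-size formula.)
δ = d·√n ⇒ n = (δ/d)² = (3.417 / 0.1923)² = 315.80.
Round up to the next whole unit.

n = 316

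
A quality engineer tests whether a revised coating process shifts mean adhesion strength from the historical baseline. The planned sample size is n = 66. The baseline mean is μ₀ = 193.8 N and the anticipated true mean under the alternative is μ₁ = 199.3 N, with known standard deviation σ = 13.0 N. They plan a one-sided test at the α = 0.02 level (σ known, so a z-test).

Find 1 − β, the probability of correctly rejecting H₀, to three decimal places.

Power ≈ 0.917

Standardized effect: d = |μ₁ − μ₀| / σ = |199.3 − 193.8| / 13.0 = 0.4231
Noncentrality parameter: δ = d·√n = 0.4231 × √66 = 3.4371
One-sided α = 0.02 → critical value z_{0.02} = 2.054.
Power = P(Z > 2.054 − δ) = Φ(1.383) = 0.9167.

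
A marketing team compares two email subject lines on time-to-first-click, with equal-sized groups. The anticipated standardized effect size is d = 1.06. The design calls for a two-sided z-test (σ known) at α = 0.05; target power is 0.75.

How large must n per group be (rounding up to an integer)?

n = 13 per group

For power 0.75 need Φ(δ − z_{0.025}) = 0.75, so δ = z_{0.025} + z_{0.25} = 1.960 + 0.674 = 2.634.
(The Φ(−δ − z_{α/2}) term is vanishingly small for δ > 0 and is dropped in the standard sample-size formula.)
δ = d·√(n/2) ⇒ n = 2(δ/d)² = 2 × (2.634 / 1.06)² = 12.35.
Rounding up, n = 13 per group.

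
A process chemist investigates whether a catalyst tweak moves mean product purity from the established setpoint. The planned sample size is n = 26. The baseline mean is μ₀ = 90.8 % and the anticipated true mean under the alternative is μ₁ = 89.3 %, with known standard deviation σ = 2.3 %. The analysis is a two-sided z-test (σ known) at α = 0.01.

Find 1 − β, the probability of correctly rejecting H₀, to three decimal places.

Standardized effect: d = |μ₁ − μ₀| / σ = |89.3 − 90.8| / 2.3 = 0.6522
Noncentrality parameter: λ = d·√n = 0.6522 × √26 = 3.3254
Two-sided α = 0.01 → critical value z_{0.005} = 2.576.
Power = Φ(λ − 2.576) + Φ(−λ − 2.576) = Φ(0.750) + Φ(-5.901) = 0.7733 + 0.0000 = 0.7733.

Power ≈ 0.773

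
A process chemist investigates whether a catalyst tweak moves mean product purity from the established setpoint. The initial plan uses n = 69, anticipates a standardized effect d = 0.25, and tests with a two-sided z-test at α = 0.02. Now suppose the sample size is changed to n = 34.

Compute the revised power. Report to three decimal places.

With n = 34: δ = d·√n = 0.25 × √34 = 1.4577. Critical value z_{0.01} = 2.326.
Revised power = Φ(δ − 2.326) + Φ(−δ − 2.326) = Φ(-0.869) + Φ(-3.784) = 0.1925 + 0.0001 = 0.1926.

Power ≈ 0.193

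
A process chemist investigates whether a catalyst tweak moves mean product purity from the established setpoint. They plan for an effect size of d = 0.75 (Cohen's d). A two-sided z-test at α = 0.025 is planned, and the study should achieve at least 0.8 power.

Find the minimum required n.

Set Φ(δ − 2.241) = 0.8; then δ − 2.241 = Φ⁻¹(0.8) = 0.842, giving δ = 3.083.
(The Φ(−δ − z_{α/2}) term is vanishingly small for δ > 0 and is dropped in the standard sample-size formula.)
δ = d·√n ⇒ n = (δ/d)² = (3.083 / 0.75)² = 16.90.
Rounding up, n = 17.

n = 17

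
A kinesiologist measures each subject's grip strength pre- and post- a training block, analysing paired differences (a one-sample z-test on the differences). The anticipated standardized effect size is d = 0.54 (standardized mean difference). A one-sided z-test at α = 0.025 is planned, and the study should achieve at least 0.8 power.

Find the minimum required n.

n = 27

Set Φ(δ − 1.960) = 0.8; then δ − 1.960 = Φ⁻¹(0.8) = 0.842, giving δ = 2.802.
δ = d·√n ⇒ n = (δ/d)² = (2.802 / 0.54)² = 26.92.
Rounding up, n = 27.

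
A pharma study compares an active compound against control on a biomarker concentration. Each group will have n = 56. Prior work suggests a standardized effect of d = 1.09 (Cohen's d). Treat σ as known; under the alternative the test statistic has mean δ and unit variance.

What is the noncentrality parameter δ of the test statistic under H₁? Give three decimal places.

The noncentrality parameter scales effect size by the design's sample-size factor: δ = d·√(n/2) = 1.09 × √(56/2) = 5.7677

δ ≈ 5.768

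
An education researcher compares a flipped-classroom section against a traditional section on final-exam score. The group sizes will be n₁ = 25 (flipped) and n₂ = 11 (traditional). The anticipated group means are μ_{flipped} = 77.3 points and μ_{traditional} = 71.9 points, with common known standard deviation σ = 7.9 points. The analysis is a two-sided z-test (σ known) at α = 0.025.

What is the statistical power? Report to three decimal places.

Power ≈ 0.362

Standardized effect: d = |μ_{flipped} − μ_{traditional}| / σ = |77.3 − 71.9| / 7.9 = 0.6835
Noncentrality parameter: δ = d / √(1/n₁ + 1/n₂) = 0.6835 / √(1/25 + 1/11) = 1.8892
Critical value for a two-sided test at α = 0.025: z_{α/2} = 2.241.
Power = Φ(δ − 2.241) + Φ(−δ − 2.241) = Φ(-0.352) + Φ(-4.131) = 0.3623 + 0.0000 = 0.3624.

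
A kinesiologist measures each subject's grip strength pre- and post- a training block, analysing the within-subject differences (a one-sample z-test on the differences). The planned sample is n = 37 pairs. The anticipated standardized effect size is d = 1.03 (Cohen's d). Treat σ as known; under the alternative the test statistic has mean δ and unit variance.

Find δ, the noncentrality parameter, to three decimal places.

δ = d·√n = 1.03 × √37 = 6.2652

δ ≈ 6.265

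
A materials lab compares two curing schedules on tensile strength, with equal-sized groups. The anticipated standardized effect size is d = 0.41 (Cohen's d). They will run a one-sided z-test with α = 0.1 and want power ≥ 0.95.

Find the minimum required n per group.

n = 102 per group

For power 0.95 need Φ(δ − z_{0.1}) = 0.95, so δ = z_{0.1} + z_{0.05} = 1.282 + 1.645 = 2.926.
δ = d·√(n/2) ⇒ n = 2(δ/d)² = 2 × (2.926 / 0.41)² = 101.89.
Round up to the next whole unit.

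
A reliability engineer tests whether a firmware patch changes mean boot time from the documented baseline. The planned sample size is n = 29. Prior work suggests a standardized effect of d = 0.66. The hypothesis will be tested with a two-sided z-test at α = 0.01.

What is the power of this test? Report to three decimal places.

Power ≈ 0.836

Noncentrality parameter: δ = d·√n = 0.66 × √29 = 3.5542
Critical value for a two-sided test at α = 0.01: z_{α/2} = 2.576.
Power = Φ(δ − 2.576) + Φ(−δ − 2.576) = Φ(0.978) + Φ(-6.130) = 0.8361 + 0.0000 = 0.8361.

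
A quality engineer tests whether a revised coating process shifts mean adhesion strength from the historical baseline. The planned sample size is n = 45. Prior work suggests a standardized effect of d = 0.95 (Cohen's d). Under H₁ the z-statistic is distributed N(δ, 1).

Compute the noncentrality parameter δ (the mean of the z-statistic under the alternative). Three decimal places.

δ ≈ 6.373

The noncentrality parameter scales effect size by the design's sample-size factor: δ = d·√n = 0.95 × √45 = 6.3728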